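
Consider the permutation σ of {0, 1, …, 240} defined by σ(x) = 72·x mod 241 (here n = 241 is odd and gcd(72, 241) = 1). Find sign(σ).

+1

Start at x=77: 77 → 1 → 72 → 123 → 180 → 187 → 209 → … (one orbit).
The orbit structure of x ↦ 72x mod 241: 3 orbits of sizes [120, 120, 1].
241 − 3 = 238 transpositions; sign(π) = (−1)^238 = +1.
The Jacobi symbol (72|241) = +1 (Zolotarev) agrees.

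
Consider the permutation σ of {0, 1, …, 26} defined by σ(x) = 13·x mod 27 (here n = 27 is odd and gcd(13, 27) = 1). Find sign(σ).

+1

Trace 25: π^k(25) = [25, 1, 13, 7, 10, 22, 16] for k=0..6.
The orbit structure of x ↦ 13x mod 27: 7 orbits of sizes [9, 9, 3, 3, 1, 1, 1].
With 7 cycles on 27 points, sign = (−1)^{27−7} = +1.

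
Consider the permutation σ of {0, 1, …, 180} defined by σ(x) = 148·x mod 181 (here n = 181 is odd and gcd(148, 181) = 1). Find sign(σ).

Start at x=135: 135 → 70 → 43 → 29 → 129 → 87 → 25 → … (one orbit).
Cycle type of π: 45×4 + 1; total 5 cycles.
5 cycles on 181: each ℓ→(−1)^(ℓ−1), product (−1)^176 = +1.
Via Zolotarev, sign(π_{148}) = (148|181) = +1.

+1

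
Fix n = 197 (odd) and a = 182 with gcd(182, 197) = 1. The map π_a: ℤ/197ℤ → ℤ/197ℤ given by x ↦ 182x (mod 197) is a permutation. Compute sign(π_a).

+1

Start at x=105: 105 → 1 → 182 → 28 → 171 → 193 → 60 → … (one orbit).
π_182 has 5 disjoint cycles with lengths [49, 49, 49, 49, 1] on {0,…,196}.
sign(π) = (−1)^{n − #cycles} = (−1)^{197−5} = (−1)^192 = +1.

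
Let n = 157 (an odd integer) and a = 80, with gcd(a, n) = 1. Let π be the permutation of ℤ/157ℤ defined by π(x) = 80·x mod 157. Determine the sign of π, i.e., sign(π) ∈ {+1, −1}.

-1

Start at x=134: 134 → 44 → 66 → 99 → 70 → 105 → 79 → … (one orbit).
The orbit structure of x ↦ 80x mod 157: 2 orbits of sizes [156, 1].
157 − 2 = 155 transpositions; sign(π) = (−1)^155 = -1.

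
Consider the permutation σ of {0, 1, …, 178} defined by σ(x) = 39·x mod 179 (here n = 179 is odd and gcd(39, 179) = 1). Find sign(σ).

+1

Orbit of 83 under x↦39x: [83, 15, 48, 82, 155, 138, 12]… (length divides ord_179(39)).
3 cycles of lengths [89, 89, 1].
3 cycles on 179: each ℓ→(−1)^(ℓ−1), product (−1)^176 = +1.
Via Zolotarev, sign(π_{39}) = (39|179) = +1.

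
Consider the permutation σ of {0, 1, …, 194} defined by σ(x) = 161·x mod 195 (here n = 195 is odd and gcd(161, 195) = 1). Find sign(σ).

Start at x=86: 86 → 1 → 161 → 181 → 86 (one orbit).
Cycle type of π: 4×45 + 2×5 + 1×5; total 55 cycles.
195 − 55 = 140 transpositions; sign(π) = (−1)^140 = +1.
Via Zolotarev, sign(π_{161}) = (161|195) = +1.

+1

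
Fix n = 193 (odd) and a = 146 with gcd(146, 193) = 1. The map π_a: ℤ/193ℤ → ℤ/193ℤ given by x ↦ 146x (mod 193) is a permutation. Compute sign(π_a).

-1

Start at x=138: 138 → 76 → 95 → 167 → 64 → 80 → 100 → … (one orbit).
2 cycles of lengths [192, 1].
sign(π) = (−1)^{n − #cycles} = (−1)^{193−2} = (−1)^191 = -1.
The Jacobi symbol (146|193) = -1 (Zolotarev) agrees.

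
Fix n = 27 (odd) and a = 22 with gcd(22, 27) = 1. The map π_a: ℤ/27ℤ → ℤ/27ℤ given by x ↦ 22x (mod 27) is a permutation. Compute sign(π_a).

Start at x=4: 4 → 7 → 19 → 13 → 16 → 1 → 22 → … (one orbit).
Cycle type of π: 9×2 + 3×2 + 1×3; total 7 cycles.
With 7 cycles on 27 points, sign = (−1)^{27−7} = +1.

+1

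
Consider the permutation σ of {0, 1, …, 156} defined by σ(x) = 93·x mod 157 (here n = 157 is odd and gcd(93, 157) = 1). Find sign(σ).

Start at x=153: 153 → 99 → 101 → 130 → 1 → 93 → 14 → … (one orbit).
Decompose π into cycles: lengths [13, 13, 13, 13, 13, 13, 13, 13, 13, 13, 13, 13, 1] (13 cycles, including the fixed point 0).
n − c = 157 − 13 = 144; sign = (−1)^144 = +1.
Check: (93/157) = +1 by Zolotarev.

+1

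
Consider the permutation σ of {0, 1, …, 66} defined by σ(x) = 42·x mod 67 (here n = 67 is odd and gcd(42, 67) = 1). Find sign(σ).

Orbit of 66 under x↦42x: [66, 25, 45, 14, 52, 40, 5]… (length divides ord_67(42)).
π_42 has 4 disjoint cycles with lengths [22, 22, 22, 1] on {0,…,66}.
n − c = 67 − 4 = 63; sign = (−1)^63 = -1.
Zolotarev: (42|67) = -1, matching the cycle-count sign.

-1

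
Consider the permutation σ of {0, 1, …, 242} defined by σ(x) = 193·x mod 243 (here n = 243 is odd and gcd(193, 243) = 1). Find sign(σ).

Start at x=139: 139 → 97 → 10 → 229 → 214 → 235 → 157 → … (one orbit).
Decompose π into cycles: lengths [81, 81, 27, 27, 9, 9, 3, 3, 1, 1, 1] (11 cycles, including the fixed point 0).
With 11 cycles on 243 points, sign = (−1)^{243−11} = +1.

+1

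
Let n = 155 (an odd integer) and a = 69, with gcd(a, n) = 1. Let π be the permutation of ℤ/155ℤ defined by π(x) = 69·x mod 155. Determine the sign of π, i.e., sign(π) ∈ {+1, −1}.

+1

Start at x=51: 51 → 109 → 81 → 9 → 1 → 69 → 111 → … (one orbit).
Cycle lengths of π_69 on ℤ/155ℤ: [30, 30, 30, 30, 15, 15, 2, 2, 1]; 9 cycles in total.
9 cycles on 155: each ℓ→(−1)^(ℓ−1), product (−1)^146 = +1.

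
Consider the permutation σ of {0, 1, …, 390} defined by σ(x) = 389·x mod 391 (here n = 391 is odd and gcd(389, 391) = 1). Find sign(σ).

-1

Trace 271: π^k(271) = [271, 240, 302, 178, 35, 321, 140] for k=0..6.
Decompose π into cycles: lengths [88, 88, 88, 88, 22, 8, 8, 1] (8 cycles, including the fixed point 0).
8 cycles on 391: each ℓ→(−1)^(ℓ−1), product (−1)^383 = -1.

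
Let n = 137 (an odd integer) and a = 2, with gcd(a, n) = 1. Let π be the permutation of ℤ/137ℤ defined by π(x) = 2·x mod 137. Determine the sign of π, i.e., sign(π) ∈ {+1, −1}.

+1

Start at x=4: 4 → 8 → 16 → 32 → 64 → 128 → 119 → … (one orbit).
The orbit structure of x ↦ 2x mod 137: 3 orbits of sizes [68, 68, 1].
3 cycles on 137: each ℓ→(−1)^(ℓ−1), product (−1)^134 = +1.
Zolotarev: (2|137) = +1, matching the cycle-count sign.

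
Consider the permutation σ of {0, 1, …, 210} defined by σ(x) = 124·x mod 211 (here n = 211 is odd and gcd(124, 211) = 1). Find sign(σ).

Start at x=147: 147 → 82 → 40 → 107 → 186 → 65 → 42 → … (one orbit).
The orbit structure of x ↦ 124x mod 211: 4 orbits of sizes [70, 70, 70, 1].
sign(π) = (−1)^{n − #cycles} = (−1)^{211−4} = (−1)^207 = -1.

-1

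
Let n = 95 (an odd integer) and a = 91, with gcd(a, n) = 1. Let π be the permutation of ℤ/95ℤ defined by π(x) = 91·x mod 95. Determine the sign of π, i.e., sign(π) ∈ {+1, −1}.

-1

Trace 56: π^k(56) = [56, 61, 41, 26, 86, 36, 46] for k=0..6.
The orbit structure of x ↦ 91x mod 95: 10 orbits of sizes [18, 18, 18, 18, 18, 1, 1, 1, 1, 1].
10 cycles on 95: each ℓ→(−1)^(ℓ−1), product (−1)^85 = -1.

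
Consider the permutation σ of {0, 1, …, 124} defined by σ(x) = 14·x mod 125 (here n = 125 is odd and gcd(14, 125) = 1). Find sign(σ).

+1

Trace 79: π^k(79) = [79, 106, 109, 26, 114, 96, 94] for k=0..6.
7 cycles of lengths [50, 50, 10, 10, 2, 2, 1].
Σ(ℓ_i−1) = 125−7 = 118; sign = (−1)^118 = +1.
Via Zolotarev, sign(π_{14}) = (14|125) = +1.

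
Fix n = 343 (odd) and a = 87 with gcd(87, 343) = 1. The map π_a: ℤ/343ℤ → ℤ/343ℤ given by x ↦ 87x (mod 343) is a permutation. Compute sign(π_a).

Orbit of 129 under x↦87x: [129, 247, 223, 193, 327, 323, 318]… (length divides ord_343(87)).
The orbit structure of x ↦ 87x mod 343: 4 orbits of sizes [294, 42, 6, 1].
Σ(ℓ_i−1) = 343−4 = 339; sign = (−1)^339 = -1.

-1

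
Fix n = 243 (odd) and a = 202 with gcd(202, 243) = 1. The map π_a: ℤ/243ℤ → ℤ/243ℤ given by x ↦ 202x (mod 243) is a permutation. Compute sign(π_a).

Start at x=103: 103 → 151 → 127 → 139 → 133 → 136 → 13 → … (one orbit).
The orbit structure of x ↦ 202x mod 243: 11 orbits of sizes [81, 81, 27, 27, 9, 9, 3, 3, 1, 1, 1].
sign(π) = (−1)^{n − #cycles} = (−1)^{243−11} = (−1)^232 = +1.
(202|243)_J = +1 (Zolotarev's lemma cross-check).

+1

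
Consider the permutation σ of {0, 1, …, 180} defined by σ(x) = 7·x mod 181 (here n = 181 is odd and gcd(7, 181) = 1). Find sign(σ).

Trace 19: π^k(19) = [19, 133, 26, 1, 7, 49, 162] for k=0..6.
16 cycles of lengths [12, 12, 12, 12, 12, 12, 12, 12, 12, 12, 12, 12, 12, 12, 12, 1].
16 cycles on 181: each ℓ→(−1)^(ℓ−1), product (−1)^165 = -1.
Zolotarev: (7|181) = -1, matching the cycle-count sign.

-1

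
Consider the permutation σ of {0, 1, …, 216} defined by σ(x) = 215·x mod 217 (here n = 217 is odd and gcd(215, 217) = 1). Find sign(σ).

+1

Orbit of 213 under x↦215x: [213, 8, 201, 32, 153, 128, 178]… (length divides ord_217(215)).
Cycle lengths of π_215 on ℤ/217ℤ: [30, 30, 30, 30, 30, 30, 10, 10, 10, 6, 1]; 11 cycles in total.
11 cycles on 217: each ℓ→(−1)^(ℓ−1), product (−1)^206 = +1.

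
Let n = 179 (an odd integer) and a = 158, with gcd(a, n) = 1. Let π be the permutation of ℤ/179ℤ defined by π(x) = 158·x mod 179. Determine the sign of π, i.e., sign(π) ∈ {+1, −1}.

+1

Start at x=110: 110 → 17 → 1 → 158 → 83 → 47 → 87 → … (one orbit).
3 cycles of lengths [89, 89, 1].
n − c = 179 − 3 = 176; sign = (−1)^176 = +1.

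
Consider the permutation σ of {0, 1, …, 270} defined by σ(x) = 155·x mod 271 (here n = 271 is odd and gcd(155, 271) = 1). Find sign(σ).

Trace 219: π^k(219) = [219, 70, 10, 195, 144, 98, 14] for k=0..6.
π_155 has 3 disjoint cycles with lengths [135, 135, 1] on {0,…,270}.
Σ(ℓ_i−1) = 271−3 = 268; sign = (−1)^268 = +1.

+1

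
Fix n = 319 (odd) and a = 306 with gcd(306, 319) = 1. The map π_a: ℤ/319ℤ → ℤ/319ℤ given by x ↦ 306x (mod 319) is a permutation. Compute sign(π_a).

Start at x=82: 82 → 210 → 141 → 81 → 223 → 291 → 45 → … (one orbit).
15 cycles of lengths [35, 35, 35, 35, 35, 35, 35, 35, 7, 7, 7, 7, 5, 5, 1].
sign(π) = (−1)^{n − #cycles} = (−1)^{319−15} = (−1)^304 = +1.
(306|319)_J = +1 (Zolotarev's lemma cross-check).

+1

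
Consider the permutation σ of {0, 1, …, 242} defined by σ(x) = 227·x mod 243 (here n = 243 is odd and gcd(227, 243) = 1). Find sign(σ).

-1

Start at x=65: 65 → 175 → 116 → 88 → 50 → 172 → 164 → … (one orbit).
Cycle type of π: 162 + 54 + 18 + 6 + 2 + 1; total 6 cycles.
With 6 cycles on 243 points, sign = (−1)^{243−6} = -1.
Check: (227/243) = -1 by Zolotarev.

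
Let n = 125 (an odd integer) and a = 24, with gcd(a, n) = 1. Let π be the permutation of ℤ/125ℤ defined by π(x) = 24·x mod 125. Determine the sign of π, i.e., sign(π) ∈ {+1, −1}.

+1

Trace 1: π^k(1) = [1, 24, 76, 74, 26, 124, 101] for k=0..6.
Cycle type of π: 10×10 + 2×12 + 1; total 23 cycles.
125 − 23 = 102 transpositions; sign(π) = (−1)^102 = +1.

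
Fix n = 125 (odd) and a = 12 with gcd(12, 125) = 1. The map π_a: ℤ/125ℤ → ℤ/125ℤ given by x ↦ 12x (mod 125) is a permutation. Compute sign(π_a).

-1

Start at x=53: 53 → 11 → 7 → 84 → 8 → 96 → 27 → … (one orbit).
4 cycles of lengths [100, 20, 4, 1].
With 4 cycles on 125 points, sign = (−1)^{125−4} = -1.
Via Zolotarev, sign(π_{12}) = (12|125) = -1.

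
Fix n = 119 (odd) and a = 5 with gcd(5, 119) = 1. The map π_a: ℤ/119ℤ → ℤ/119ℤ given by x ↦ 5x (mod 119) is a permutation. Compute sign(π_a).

+1

Orbit of 40 under x↦5x: [40, 81, 48, 2, 10, 50, 12]… (length divides ord_119(5)).
π_5 has 5 disjoint cycles with lengths [48, 48, 16, 6, 1] on {0,…,118}.
With 5 cycles on 119 points, sign = (−1)^{119−5} = +1.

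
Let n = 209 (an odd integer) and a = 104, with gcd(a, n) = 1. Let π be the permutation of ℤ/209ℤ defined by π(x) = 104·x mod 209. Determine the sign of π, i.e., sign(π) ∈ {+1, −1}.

+1

Start at x=81: 81 → 64 → 177 → 16 → 201 → 4 → 207 → … (one orbit).
The orbit structure of x ↦ 104x mod 209: 9 orbits of sizes [45, 45, 45, 45, 9, 9, 5, 5, 1].
9 cycles on 209: each ℓ→(−1)^(ℓ−1), product (−1)^200 = +1.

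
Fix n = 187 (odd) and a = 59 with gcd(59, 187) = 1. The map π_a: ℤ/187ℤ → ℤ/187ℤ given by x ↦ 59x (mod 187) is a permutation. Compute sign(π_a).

Trace 89: π^k(89) = [89, 15, 137, 42, 47, 155, 169] for k=0..6.
9 cycles of lengths [40, 40, 40, 40, 8, 8, 5, 5, 1].
187 − 9 = 178 transpositions; sign(π) = (−1)^178 = +1.
The Jacobi symbol (59|187) = +1 (Zolotarev) agrees.

+1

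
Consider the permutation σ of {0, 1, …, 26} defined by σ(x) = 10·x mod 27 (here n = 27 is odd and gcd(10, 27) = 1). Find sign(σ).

Orbit of 10 under x↦10x: [10, 19, 1]… (length divides ord_27(10)).
Decompose π into cycles: lengths [3, 3, 3, 3, 3, 3, 1, 1, 1, 1, 1, 1, 1, 1, 1] (15 cycles, including the fixed point 0).
Σ(ℓ_i−1) = 27−15 = 12; sign = (−1)^12 = +1.

+1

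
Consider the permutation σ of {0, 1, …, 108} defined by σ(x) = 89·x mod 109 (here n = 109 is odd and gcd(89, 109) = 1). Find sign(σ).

+1

Start at x=48: 48 → 21 → 16 → 7 → 78 → 75 → 26 → … (one orbit).
Cycle lengths of π_89 on ℤ/109ℤ: [27, 27, 27, 27, 1]; 5 cycles in total.
sign(π) = (−1)^{n − #cycles} = (−1)^{109−5} = (−1)^104 = +1.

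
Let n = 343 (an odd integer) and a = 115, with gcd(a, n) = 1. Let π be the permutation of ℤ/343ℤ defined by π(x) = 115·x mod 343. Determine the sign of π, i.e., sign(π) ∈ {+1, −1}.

-1

Trace 337: π^k(337) = [337, 339, 226, 265, 291, 194, 15] for k=0..6.
The orbit structure of x ↦ 115x mod 343: 4 orbits of sizes [294, 42, 6, 1].
sign(π) = (−1)^{n − #cycles} = (−1)^{343−4} = (−1)^339 = -1.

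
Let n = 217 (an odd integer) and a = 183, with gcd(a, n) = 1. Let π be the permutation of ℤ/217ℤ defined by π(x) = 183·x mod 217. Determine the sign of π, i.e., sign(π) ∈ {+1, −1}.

Trace 113: π^k(113) = [113, 64, 211, 204, 8, 162, 134] for k=0..6.
Cycle lengths of π_183 on ℤ/217ℤ: [15, 15, 15, 15, 15, 15, 15, 15, 15, 15, 15, 15, 15, 15, 1, 1, 1, 1, 1, 1, 1]; 21 cycles in total.
sign(π) = (−1)^{n − #cycles} = (−1)^{217−21} = (−1)^196 = +1.
(183|217)_J = +1 (Zolotarev's lemma cross-check).

+1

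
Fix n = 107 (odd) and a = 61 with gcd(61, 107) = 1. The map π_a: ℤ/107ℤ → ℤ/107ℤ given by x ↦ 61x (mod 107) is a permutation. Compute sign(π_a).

+1

Start at x=34: 34 → 41 → 40 → 86 → 3 → 76 → 35 → … (one orbit).
Cycle type of π: 53×2 + 1; total 3 cycles.
107 − 3 = 104 transpositions; sign(π) = (−1)^104 = +1.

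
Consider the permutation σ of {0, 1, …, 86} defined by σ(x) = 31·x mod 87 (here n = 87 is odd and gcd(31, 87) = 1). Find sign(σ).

Trace 37: π^k(37) = [37, 16, 61, 64, 70, 82, 19] for k=0..6.
6 cycles of lengths [28, 28, 28, 1, 1, 1].
n − c = 87 − 6 = 81; sign = (−1)^81 = -1.
(31|87)_J = -1 (Zolotarev's lemma cross-check).

-1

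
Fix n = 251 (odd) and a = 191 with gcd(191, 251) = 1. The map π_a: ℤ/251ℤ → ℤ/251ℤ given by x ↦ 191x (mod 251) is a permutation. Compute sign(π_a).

Start at x=14: 14 → 164 → 200 → 48 → 132 → 112 → 57 → … (one orbit).
Cycle lengths of π_191 on ℤ/251ℤ: [250, 1]; 2 cycles in total.
2 cycles on 251: each ℓ→(−1)^(ℓ−1), product (−1)^249 = -1.
The Jacobi symbol (191|251) = -1 (Zolotarev) agrees.

-1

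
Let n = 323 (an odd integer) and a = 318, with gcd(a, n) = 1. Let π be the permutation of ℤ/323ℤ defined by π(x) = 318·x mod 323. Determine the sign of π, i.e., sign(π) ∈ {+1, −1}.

Trace 251: π^k(251) = [251, 37, 138, 279, 220, 192, 9] for k=0..6.
Cycle lengths of π_318 on ℤ/323ℤ: [144, 144, 18, 16, 1]; 5 cycles in total.
With 5 cycles on 323 points, sign = (−1)^{323−5} = +1.
Zolotarev: (318|323) = +1, matching the cycle-count sign.

+1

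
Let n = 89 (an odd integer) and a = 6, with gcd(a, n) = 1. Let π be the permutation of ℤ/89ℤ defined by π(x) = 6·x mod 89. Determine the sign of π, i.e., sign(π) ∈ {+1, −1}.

Start at x=55: 55 → 63 → 22 → 43 → 80 → 35 → 32 → … (one orbit).
2 cycles of lengths [88, 1].
sign(π) = (−1)^{n − #cycles} = (−1)^{89−2} = (−1)^87 = -1.
The Jacobi symbol (6|89) = -1 (Zolotarev) agrees.

-1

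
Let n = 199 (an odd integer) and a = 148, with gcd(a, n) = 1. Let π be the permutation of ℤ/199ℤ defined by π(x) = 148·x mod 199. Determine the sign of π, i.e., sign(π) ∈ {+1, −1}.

-1

Start at x=43: 43 → 195 → 5 → 143 → 70 → 12 → 184 → … (one orbit).
Decompose π into cycles: lengths [198, 1] (2 cycles, including the fixed point 0).
sign(π) = (−1)^{n − #cycles} = (−1)^{199−2} = (−1)^197 = -1.
(148|199)_J = -1 (Zolotarev's lemma cross-check).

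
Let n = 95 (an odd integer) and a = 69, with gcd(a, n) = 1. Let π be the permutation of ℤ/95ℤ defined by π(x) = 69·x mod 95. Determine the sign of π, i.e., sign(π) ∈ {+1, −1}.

Start at x=94: 94 → 26 → 84 → 1 → 69 → 11 → 94 (one orbit).
π_69 has 18 disjoint cycles with lengths [6, 6, 6, 6, 6, 6, 6, 6, 6, 6, 6, 6, 6, 6, 6, 2, 2, 1] on {0,…,94}.
sign(π) = (−1)^{n − #cycles} = (−1)^{95−18} = (−1)^77 = -1.

-1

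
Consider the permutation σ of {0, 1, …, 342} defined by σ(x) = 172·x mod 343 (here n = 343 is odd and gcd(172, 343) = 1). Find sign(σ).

+1

Orbit of 333 under x↦172x: [333, 338, 169, 256, 128, 64, 32]… (length divides ord_343(172)).
7 cycles of lengths [147, 147, 21, 21, 3, 3, 1].
sign(π) = (−1)^{n − #cycles} = (−1)^{343−7} = (−1)^336 = +1.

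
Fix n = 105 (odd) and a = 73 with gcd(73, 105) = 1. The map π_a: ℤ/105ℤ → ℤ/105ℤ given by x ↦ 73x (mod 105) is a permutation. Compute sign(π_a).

+1

Trace 52: π^k(52) = [52, 16, 13, 4, 82, 1, 73] for k=0..6.
Decompose π into cycles: lengths [12, 12, 12, 12, 12, 12, 6, 6, 6, 4, 4, 4, 1, 1, 1] (15 cycles, including the fixed point 0).
Σ(ℓ_i−1) = 105−15 = 90; sign = (−1)^90 = +1.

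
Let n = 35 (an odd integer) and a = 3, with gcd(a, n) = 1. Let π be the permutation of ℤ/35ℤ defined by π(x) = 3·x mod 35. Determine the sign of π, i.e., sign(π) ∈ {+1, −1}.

+1

Start at x=3: 3 → 9 → 27 → 11 → 33 → 29 → 17 → … (one orbit).
Cycle lengths of π_3 on ℤ/35ℤ: [12, 12, 6, 4, 1]; 5 cycles in total.
Σ(ℓ_i−1) = 35−5 = 30; sign = (−1)^30 = +1.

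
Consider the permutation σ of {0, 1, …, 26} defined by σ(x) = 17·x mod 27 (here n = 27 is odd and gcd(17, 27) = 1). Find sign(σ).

-1

Orbit of 26 under x↦17x: [26, 10, 8, 1, 17, 19]… (length divides ord_27(17)).
The orbit structure of x ↦ 17x mod 27: 8 orbits of sizes [6, 6, 6, 2, 2, 2, 2, 1].
With 8 cycles on 27 points, sign = (−1)^{27−8} = -1.
The Jacobi symbol (17|27) = -1 (Zolotarev) agrees.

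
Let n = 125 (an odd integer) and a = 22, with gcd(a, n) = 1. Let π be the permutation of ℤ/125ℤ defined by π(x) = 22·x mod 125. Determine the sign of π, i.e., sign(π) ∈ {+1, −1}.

Start at x=73: 73 → 106 → 82 → 54 → 63 → 11 → 117 → … (one orbit).
The orbit structure of x ↦ 22x mod 125: 4 orbits of sizes [100, 20, 4, 1].
4 cycles on 125: each ℓ→(−1)^(ℓ−1), product (−1)^121 = -1.
The Jacobi symbol (22|125) = -1 (Zolotarev) agrees.

-1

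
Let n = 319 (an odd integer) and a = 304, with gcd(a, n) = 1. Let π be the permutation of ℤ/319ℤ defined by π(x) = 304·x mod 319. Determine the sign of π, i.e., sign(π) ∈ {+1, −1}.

Start at x=142: 142 → 103 → 50 → 207 → 85 → 1 → 304 → … (one orbit).
Cycle type of π: 140×2 + 28 + 10 + 1; total 5 cycles.
5 cycles on 319: each ℓ→(−1)^(ℓ−1), product (−1)^314 = +1.
(304|319)_J = +1 (Zolotarev's lemma cross-check).

+1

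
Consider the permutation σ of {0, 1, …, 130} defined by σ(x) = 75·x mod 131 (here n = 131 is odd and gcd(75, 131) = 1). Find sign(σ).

+1

Orbit of 33 under x↦75x: [33, 117, 129, 112, 16, 21, 3]… (length divides ord_131(75)).
3 cycles of lengths [65, 65, 1].
sign(π) = (−1)^{n − #cycles} = (−1)^{131−3} = (−1)^128 = +1.
Via Zolotarev, sign(π_{75}) = (75|131) = +1.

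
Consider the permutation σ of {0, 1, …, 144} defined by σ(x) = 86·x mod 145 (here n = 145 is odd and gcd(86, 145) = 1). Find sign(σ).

Trace 86: π^k(86) = [86, 1] for k=0..1.
The orbit structure of x ↦ 86x mod 145: 75 orbits of sizes [2, 2, 2, 2, 2, 2, 2, 2, 2, 2, 2, 2, 2, 2, 2, 2, 2, 2, 2, 2, 2, 2, 2, 2, 2, 2, 2, 2, 2, 2, 2, 2, 2, 2, 2, 2, 2, 2, 2, 2, 2, 2, 2, 2, 2, 2, 2, 2, 2, 2, 2, 2, 2, 2, 2, 2, 2, 2, 2, 2, 2, 2, 2, 2, 2, 2, 2, 2, 2, 2, 1, 1, 1, 1, 1].
n − c = 145 − 75 = 70; sign = (−1)^70 = +1.
Via Zolotarev, sign(π_{86}) = (86|145) = +1.

+1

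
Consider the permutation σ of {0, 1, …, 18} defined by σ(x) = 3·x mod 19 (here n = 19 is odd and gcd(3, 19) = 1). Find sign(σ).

-1

Orbit of 12 under x↦3x: [12, 17, 13, 1, 3, 9, 8]… (length divides ord_19(3)).
Cycle lengths of π_3 on ℤ/19ℤ: [18, 1]; 2 cycles in total.
19 − 2 = 17 transpositions; sign(π) = (−1)^17 = -1.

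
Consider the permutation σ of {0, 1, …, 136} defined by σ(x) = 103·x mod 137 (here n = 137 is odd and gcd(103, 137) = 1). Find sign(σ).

Start at x=63: 63 → 50 → 81 → 123 → 65 → 119 → 64 → … (one orbit).
5 cycles of lengths [34, 34, 34, 34, 1].
n − c = 137 − 5 = 132; sign = (−1)^132 = +1.

+1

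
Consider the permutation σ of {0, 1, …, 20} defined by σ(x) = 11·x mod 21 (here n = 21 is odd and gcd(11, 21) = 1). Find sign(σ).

Orbit of 16 under x↦11x: [16, 8, 4, 2, 1, 11]… (length divides ord_21(11)).
Cycle lengths of π_11 on ℤ/21ℤ: [6, 6, 3, 3, 2, 1]; 6 cycles in total.
n − c = 21 − 6 = 15; sign = (−1)^15 = -1.
Check: (11/21) = -1 by Zolotarev.

-1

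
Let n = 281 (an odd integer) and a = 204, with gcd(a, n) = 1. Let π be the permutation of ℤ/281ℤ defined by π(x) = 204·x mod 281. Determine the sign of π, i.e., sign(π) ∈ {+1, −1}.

Orbit of 89 under x↦204x: [89, 172, 244, 39, 88, 249, 216]… (length divides ord_281(204)).
Cycle type of π: 56×5 + 1; total 6 cycles.
With 6 cycles on 281 points, sign = (−1)^{281−6} = -1.

-1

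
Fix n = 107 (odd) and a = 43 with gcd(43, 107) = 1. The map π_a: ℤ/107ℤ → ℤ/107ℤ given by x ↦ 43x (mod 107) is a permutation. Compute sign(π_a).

-1

Start at x=15: 15 → 3 → 22 → 90 → 18 → 25 → 5 → … (one orbit).
Cycle type of π: 106 + 1; total 2 cycles.
With 2 cycles on 107 points, sign = (−1)^{107−2} = -1.
Zolotarev: (43|107) = -1, matching the cycle-count sign.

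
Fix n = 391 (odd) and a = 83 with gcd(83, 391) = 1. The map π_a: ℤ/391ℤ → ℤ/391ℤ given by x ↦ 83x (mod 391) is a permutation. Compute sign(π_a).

Orbit of 298 under x↦83x: [298, 101, 172, 200, 178, 307, 66]… (length divides ord_391(83)).
Cycle type of π: 88×4 + 22 + 8×2 + 1; total 8 cycles.
n − c = 391 − 8 = 383; sign = (−1)^383 = -1.
Via Zolotarev, sign(π_{83}) = (83|391) = -1.

-1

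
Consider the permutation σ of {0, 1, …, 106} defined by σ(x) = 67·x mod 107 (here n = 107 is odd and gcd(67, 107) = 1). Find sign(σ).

-1

Orbit of 20 under x↦67x: [20, 56, 7, 41, 72, 9, 68]… (length divides ord_107(67)).
Decompose π into cycles: lengths [106, 1] (2 cycles, including the fixed point 0).
Σ(ℓ_i−1) = 107−2 = 105; sign = (−1)^105 = -1.
(67|107)_J = -1 (Zolotarev's lemma cross-check).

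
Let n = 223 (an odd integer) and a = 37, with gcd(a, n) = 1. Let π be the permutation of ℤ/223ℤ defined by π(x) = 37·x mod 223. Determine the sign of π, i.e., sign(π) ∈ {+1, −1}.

Trace 53: π^k(53) = [53, 177, 82, 135, 89, 171, 83] for k=0..6.
π_37 has 3 disjoint cycles with lengths [111, 111, 1] on {0,…,222}.
Σ(ℓ_i−1) = 223−3 = 220; sign = (−1)^220 = +1.
Check: (37/223) = +1 by Zolotarev.

+1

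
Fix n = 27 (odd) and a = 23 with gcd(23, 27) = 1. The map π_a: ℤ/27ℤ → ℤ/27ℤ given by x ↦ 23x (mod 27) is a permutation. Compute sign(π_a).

Start at x=5: 5 → 7 → 26 → 4 → 11 → 10 → 14 → … (one orbit).
Decompose π into cycles: lengths [18, 6, 2, 1] (4 cycles, including the fixed point 0).
27 − 4 = 23 transpositions; sign(π) = (−1)^23 = -1.
The Jacobi symbol (23|27) = -1 (Zolotarev) agrees.

-1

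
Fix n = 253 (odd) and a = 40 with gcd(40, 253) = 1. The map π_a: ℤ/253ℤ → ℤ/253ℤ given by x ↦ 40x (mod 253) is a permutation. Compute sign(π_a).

+1

Start at x=129: 129 → 100 → 205 → 104 → 112 → 179 → 76 → … (one orbit).
Cycle type of π: 110×2 + 22 + 10 + 1; total 5 cycles.
253 − 5 = 248 transpositions; sign(π) = (−1)^248 = +1.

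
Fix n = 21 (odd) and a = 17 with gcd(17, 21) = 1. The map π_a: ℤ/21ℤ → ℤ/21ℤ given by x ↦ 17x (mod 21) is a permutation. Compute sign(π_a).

Orbit of 16 under x↦17x: [16, 20, 4, 5, 1, 17]… (length divides ord_21(17)).
5 cycles of lengths [6, 6, 6, 2, 1].
21 − 5 = 16 transpositions; sign(π) = (−1)^16 = +1.
Check: (17/21) = +1 by Zolotarev.

+1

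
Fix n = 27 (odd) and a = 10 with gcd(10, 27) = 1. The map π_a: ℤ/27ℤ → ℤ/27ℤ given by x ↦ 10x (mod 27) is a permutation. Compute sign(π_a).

+1

Trace 19: π^k(19) = [19, 1, 10] for k=0..2.
15 cycles of lengths [3, 3, 3, 3, 3, 3, 1, 1, 1, 1, 1, 1, 1, 1, 1].
Σ(ℓ_i−1) = 27−15 = 12; sign = (−1)^12 = +1.
Via Zolotarev, sign(π_{10}) = (10|27) = +1.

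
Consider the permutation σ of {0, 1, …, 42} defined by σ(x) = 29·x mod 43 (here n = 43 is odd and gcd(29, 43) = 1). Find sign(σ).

-1

Orbit of 20 under x↦29x: [20, 21, 7, 31, 39, 13, 33]… (length divides ord_43(29)).
Cycle lengths of π_29 on ℤ/43ℤ: [42, 1]; 2 cycles in total.
2 cycles on 43: each ℓ→(−1)^(ℓ−1), product (−1)^41 = -1.
(29|43)_J = -1 (Zolotarev's lemma cross-check).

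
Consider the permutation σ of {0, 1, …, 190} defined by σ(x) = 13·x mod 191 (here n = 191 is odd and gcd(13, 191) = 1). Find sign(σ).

+1

Start at x=51: 51 → 90 → 24 → 121 → 45 → 12 → 156 → … (one orbit).
Cycle type of π: 95×2 + 1; total 3 cycles.
191 − 3 = 188 transpositions; sign(π) = (−1)^188 = +1.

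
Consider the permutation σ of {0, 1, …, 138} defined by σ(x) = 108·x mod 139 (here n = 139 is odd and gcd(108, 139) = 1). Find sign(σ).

-1

Orbit of 73 under x↦108x: [73, 100, 97, 51, 87, 83, 68]… (length divides ord_139(108)).
Decompose π into cycles: lengths [138, 1] (2 cycles, including the fixed point 0).
2 cycles on 139: each ℓ→(−1)^(ℓ−1), product (−1)^137 = -1.
Check: (108/139) = -1 by Zolotarev.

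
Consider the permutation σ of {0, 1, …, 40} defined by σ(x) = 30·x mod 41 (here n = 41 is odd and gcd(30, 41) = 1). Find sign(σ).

-1

Trace 8: π^k(8) = [8, 35, 25, 12, 32, 17, 18] for k=0..6.
The orbit structure of x ↦ 30x mod 41: 2 orbits of sizes [40, 1].
Σ(ℓ_i−1) = 41−2 = 39; sign = (−1)^39 = -1.
(30|41)_J = -1 (Zolotarev's lemma cross-check).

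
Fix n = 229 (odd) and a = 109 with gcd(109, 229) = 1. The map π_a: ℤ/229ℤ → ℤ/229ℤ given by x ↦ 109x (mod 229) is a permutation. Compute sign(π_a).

-1

Trace 199: π^k(199) = [199, 165, 123, 125, 114, 60, 128] for k=0..6.
π_109 has 4 disjoint cycles with lengths [76, 76, 76, 1] on {0,…,228}.
229 − 4 = 225 transpositions; sign(π) = (−1)^225 = -1.
Check: (109/229) = -1 by Zolotarev.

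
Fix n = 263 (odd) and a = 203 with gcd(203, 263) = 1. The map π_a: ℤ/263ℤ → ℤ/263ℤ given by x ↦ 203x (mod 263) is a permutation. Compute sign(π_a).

Trace 129: π^k(129) = [129, 150, 205, 61, 22, 258, 37] for k=0..6.
3 cycles of lengths [131, 131, 1].
With 3 cycles on 263 points, sign = (−1)^{263−3} = +1.
Via Zolotarev, sign(π_{203}) = (203|263) = +1.

+1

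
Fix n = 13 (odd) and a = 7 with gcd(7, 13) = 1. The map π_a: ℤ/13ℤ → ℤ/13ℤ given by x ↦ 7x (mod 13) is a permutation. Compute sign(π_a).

-1

Orbit of 8 under x↦7x: [8, 4, 2, 1, 7, 10, 5]… (length divides ord_13(7)).
2 cycles of lengths [12, 1].
With 2 cycles on 13 points, sign = (−1)^{13−2} = -1.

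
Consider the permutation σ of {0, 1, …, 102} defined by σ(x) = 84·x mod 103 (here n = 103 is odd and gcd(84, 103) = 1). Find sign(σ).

-1

Start at x=53: 53 → 23 → 78 → 63 → 39 → 83 → 71 → … (one orbit).
Decompose π into cycles: lengths [102, 1] (2 cycles, including the fixed point 0).
sign(π) = (−1)^{n − #cycles} = (−1)^{103−2} = (−1)^101 = -1.
Via Zolotarev, sign(π_{84}) = (84|103) = -1.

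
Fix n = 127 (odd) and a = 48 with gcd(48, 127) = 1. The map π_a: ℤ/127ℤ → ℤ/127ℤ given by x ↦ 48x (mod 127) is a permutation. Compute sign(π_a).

-1

Trace 101: π^k(101) = [101, 22, 40, 15, 85, 16, 6] for k=0..6.
2 cycles of lengths [126, 1].
2 cycles on 127: each ℓ→(−1)^(ℓ−1), product (−1)^125 = -1.
Via Zolotarev, sign(π_{48}) = (48|127) = -1.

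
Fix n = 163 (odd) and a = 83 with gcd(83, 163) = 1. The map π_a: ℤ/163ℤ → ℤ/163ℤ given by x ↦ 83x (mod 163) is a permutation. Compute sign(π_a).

Orbit of 51 under x↦83x: [51, 158, 74, 111, 85, 46, 69]… (length divides ord_163(83)).
The orbit structure of x ↦ 83x mod 163: 3 orbits of sizes [81, 81, 1].
Σ(ℓ_i−1) = 163−3 = 160; sign = (−1)^160 = +1.
The Jacobi symbol (83|163) = +1 (Zolotarev) agrees.

+1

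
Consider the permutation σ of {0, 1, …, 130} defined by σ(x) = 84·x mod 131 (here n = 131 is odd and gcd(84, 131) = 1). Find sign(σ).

+1

Orbit of 84 under x↦84x: [84, 113, 60, 62, 99, 63, 52]… (length divides ord_131(84)).
Cycle lengths of π_84 on ℤ/131ℤ: [13, 13, 13, 13, 13, 13, 13, 13, 13, 13, 1]; 11 cycles in total.
11 cycles on 131: each ℓ→(−1)^(ℓ−1), product (−1)^120 = +1.
Via Zolotarev, sign(π_{84}) = (84|131) = +1.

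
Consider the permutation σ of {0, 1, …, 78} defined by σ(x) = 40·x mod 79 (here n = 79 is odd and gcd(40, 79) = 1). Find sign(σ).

+1

Trace 72: π^k(72) = [72, 36, 18, 9, 44, 22, 11] for k=0..6.
The orbit structure of x ↦ 40x mod 79: 3 orbits of sizes [39, 39, 1].
79 − 3 = 76 transpositions; sign(π) = (−1)^76 = +1.
The Jacobi symbol (40|79) = +1 (Zolotarev) agrees.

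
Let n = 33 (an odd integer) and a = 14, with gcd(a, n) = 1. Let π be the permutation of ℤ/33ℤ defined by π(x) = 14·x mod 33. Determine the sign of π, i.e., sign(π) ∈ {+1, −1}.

Orbit of 23 under x↦14x: [23, 25, 20, 16, 26, 1, 14]… (length divides ord_33(14)).
6 cycles of lengths [10, 10, 5, 5, 2, 1].
33 − 6 = 27 transpositions; sign(π) = (−1)^27 = -1.
The Jacobi symbol (14|33) = -1 (Zolotarev) agrees.

-1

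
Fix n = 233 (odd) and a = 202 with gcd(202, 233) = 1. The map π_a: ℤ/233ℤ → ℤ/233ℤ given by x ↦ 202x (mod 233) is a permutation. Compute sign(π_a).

+1

Start at x=74: 74 → 36 → 49 → 112 → 23 → 219 → 201 → … (one orbit).
Cycle type of π: 116×2 + 1; total 3 cycles.
n − c = 233 − 3 = 230; sign = (−1)^230 = +1.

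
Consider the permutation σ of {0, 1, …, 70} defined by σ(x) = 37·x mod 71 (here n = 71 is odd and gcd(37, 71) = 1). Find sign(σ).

Orbit of 45 under x↦37x: [45, 32, 48, 1, 37, 20, 30]… (length divides ord_71(37)).
Cycle lengths of π_37 on ℤ/71ℤ: [7, 7, 7, 7, 7, 7, 7, 7, 7, 7, 1]; 11 cycles in total.
71 − 11 = 60 transpositions; sign(π) = (−1)^60 = +1.
Check: (37/71) = +1 by Zolotarev.

+1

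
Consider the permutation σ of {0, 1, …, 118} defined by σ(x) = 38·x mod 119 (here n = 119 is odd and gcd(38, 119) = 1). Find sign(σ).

-1

Trace 47: π^k(47) = [47, 1, 38, 16, 13, 18, 89] for k=0..6.
Cycle lengths of π_38 on ℤ/119ℤ: [12, 12, 12, 12, 12, 12, 12, 12, 6, 4, 4, 4, 4, 1]; 14 cycles in total.
n − c = 119 − 14 = 105; sign = (−1)^105 = -1.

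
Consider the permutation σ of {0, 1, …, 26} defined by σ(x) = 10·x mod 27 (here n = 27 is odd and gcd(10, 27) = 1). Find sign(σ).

+1

Trace 10: π^k(10) = [10, 19, 1] for k=0..2.
π_10 has 15 disjoint cycles with lengths [3, 3, 3, 3, 3, 3, 1, 1, 1, 1, 1, 1, 1, 1, 1] on {0,…,26}.
n − c = 27 − 15 = 12; sign = (−1)^12 = +1.
The Jacobi symbol (10|27) = +1 (Zolotarev) agrees.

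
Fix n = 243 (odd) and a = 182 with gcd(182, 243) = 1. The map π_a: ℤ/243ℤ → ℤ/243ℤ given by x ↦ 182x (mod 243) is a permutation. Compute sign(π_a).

-1

Trace 37: π^k(37) = [37, 173, 139, 26, 115, 32, 235] for k=0..6.
Cycle lengths of π_182 on ℤ/243ℤ: [162, 54, 18, 6, 2, 1]; 6 cycles in total.
6 cycles on 243: each ℓ→(−1)^(ℓ−1), product (−1)^237 = -1.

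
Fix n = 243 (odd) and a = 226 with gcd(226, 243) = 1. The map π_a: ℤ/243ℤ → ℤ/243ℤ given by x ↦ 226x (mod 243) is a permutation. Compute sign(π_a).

Trace 127: π^k(127) = [127, 28, 10, 73, 217, 199, 19] for k=0..6.
27 cycles of lengths [27, 27, 27, 27, 27, 27, 9, 9, 9, 9, 9, 9, 3, 3, 3, 3, 3, 3, 1, 1, 1, 1, 1, 1, 1, 1, 1].
sign(π) = (−1)^{n − #cycles} = (−1)^{243−27} = (−1)^216 = +1.
Zolotarev: (226|243) = +1, matching the cycle-count sign.

+1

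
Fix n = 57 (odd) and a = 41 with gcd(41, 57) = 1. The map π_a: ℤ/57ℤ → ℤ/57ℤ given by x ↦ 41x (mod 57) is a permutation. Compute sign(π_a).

Start at x=7: 7 → 2 → 25 → 56 → 16 → 29 → 49 → … (one orbit).
The orbit structure of x ↦ 41x mod 57: 5 orbits of sizes [18, 18, 18, 2, 1].
57 − 5 = 52 transpositions; sign(π) = (−1)^52 = +1.

+1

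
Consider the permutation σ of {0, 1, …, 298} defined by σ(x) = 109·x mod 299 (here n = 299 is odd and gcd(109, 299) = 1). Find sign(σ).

Trace 233: π^k(233) = [233, 281, 131, 226, 116, 86, 105] for k=0..6.
Cycle lengths of π_109 on ℤ/299ℤ: [44, 44, 44, 44, 44, 44, 22, 4, 4, 4, 1]; 11 cycles in total.
With 11 cycles on 299 points, sign = (−1)^{299−11} = +1.

+1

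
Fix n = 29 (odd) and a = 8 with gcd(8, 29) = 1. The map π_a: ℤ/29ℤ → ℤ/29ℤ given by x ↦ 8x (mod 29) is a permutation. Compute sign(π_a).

Trace 17: π^k(17) = [17, 20, 15, 4, 3, 24, 18] for k=0..6.
Decompose π into cycles: lengths [28, 1] (2 cycles, including the fixed point 0).
n − c = 29 − 2 = 27; sign = (−1)^27 = -1.
Zolotarev: (8|29) = -1, matching the cycle-count sign.

-1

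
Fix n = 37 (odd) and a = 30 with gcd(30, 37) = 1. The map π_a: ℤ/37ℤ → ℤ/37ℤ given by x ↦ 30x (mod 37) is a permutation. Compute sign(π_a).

+1

Trace 21: π^k(21) = [21, 1, 30, 12, 27, 33, 28] for k=0..6.
3 cycles of lengths [18, 18, 1].
Σ(ℓ_i−1) = 37−3 = 34; sign = (−1)^34 = +1.
Via Zolotarev, sign(π_{30}) = (30|37) = +1.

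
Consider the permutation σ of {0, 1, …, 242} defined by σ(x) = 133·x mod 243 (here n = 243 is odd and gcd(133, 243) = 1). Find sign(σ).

+1

Trace 169: π^k(169) = [169, 121, 55, 25, 166, 208, 205] for k=0..6.
The orbit structure of x ↦ 133x mod 243: 11 orbits of sizes [81, 81, 27, 27, 9, 9, 3, 3, 1, 1, 1].
sign(π) = (−1)^{n − #cycles} = (−1)^{243−11} = (−1)^232 = +1.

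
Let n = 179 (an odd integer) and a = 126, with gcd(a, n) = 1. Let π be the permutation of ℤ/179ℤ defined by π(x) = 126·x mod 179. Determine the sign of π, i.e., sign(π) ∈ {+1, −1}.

+1

Start at x=117: 117 → 64 → 9 → 60 → 42 → 101 → 17 → … (one orbit).
3 cycles of lengths [89, 89, 1].
3 cycles on 179: each ℓ→(−1)^(ℓ−1), product (−1)^176 = +1.
Check: (126/179) = +1 by Zolotarev.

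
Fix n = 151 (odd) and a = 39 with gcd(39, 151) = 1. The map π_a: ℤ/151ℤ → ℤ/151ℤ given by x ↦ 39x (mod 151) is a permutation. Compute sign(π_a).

+1

Trace 37: π^k(37) = [37, 84, 105, 18, 98, 47, 21] for k=0..6.
Decompose π into cycles: lengths [75, 75, 1] (3 cycles, including the fixed point 0).
n − c = 151 − 3 = 148; sign = (−1)^148 = +1.
Zolotarev: (39|151) = +1, matching the cycle-count sign.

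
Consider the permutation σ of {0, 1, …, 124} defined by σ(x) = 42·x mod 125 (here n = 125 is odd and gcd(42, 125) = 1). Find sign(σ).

-1

Start at x=48: 48 → 16 → 47 → 99 → 33 → 11 → 87 → … (one orbit).
4 cycles of lengths [100, 20, 4, 1].
Σ(ℓ_i−1) = 125−4 = 121; sign = (−1)^121 = -1.
Check: (42/125) = -1 by Zolotarev.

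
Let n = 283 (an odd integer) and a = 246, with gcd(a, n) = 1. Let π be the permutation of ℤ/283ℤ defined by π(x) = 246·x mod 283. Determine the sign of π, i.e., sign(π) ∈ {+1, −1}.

+1

Trace 96: π^k(96) = [96, 127, 112, 101, 225, 165, 121] for k=0..6.
Cycle type of π: 141×2 + 1; total 3 cycles.
Σ(ℓ_i−1) = 283−3 = 280; sign = (−1)^280 = +1.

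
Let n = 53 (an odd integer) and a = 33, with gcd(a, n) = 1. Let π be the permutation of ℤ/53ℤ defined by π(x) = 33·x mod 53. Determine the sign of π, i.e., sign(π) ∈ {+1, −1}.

Trace 24: π^k(24) = [24, 50, 7, 19, 44, 21, 4] for k=0..6.
Cycle type of π: 52 + 1; total 2 cycles.
53 − 2 = 51 transpositions; sign(π) = (−1)^51 = -1.
Via Zolotarev, sign(π_{33}) = (33|53) = -1.

-1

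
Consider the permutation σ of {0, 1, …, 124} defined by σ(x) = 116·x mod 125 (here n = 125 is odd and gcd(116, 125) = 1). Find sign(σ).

Orbit of 16 under x↦116x: [16, 106, 46, 86, 101, 91, 56]… (length divides ord_125(116)).
The orbit structure of x ↦ 116x mod 125: 13 orbits of sizes [25, 25, 25, 25, 5, 5, 5, 5, 1, 1, 1, 1, 1].
sign(π) = (−1)^{n − #cycles} = (−1)^{125−13} = (−1)^112 = +1.
The Jacobi symbol (116|125) = +1 (Zolotarev) agrees.

+1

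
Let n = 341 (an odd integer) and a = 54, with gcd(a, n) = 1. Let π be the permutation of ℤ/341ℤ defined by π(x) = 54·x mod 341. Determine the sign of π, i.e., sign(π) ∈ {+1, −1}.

Start at x=120: 120 → 1 → 54 → 188 → 263 → 221 → 340 → … (one orbit).
π_54 has 39 disjoint cycles with lengths [10, 10, 10, 10, 10, 10, 10, 10, 10, 10, 10, 10, 10, 10, 10, 10, 10, 10, 10, 10, 10, 10, 10, 10, 10, 10, 10, 10, 10, 10, 10, 10, 10, 2, 2, 2, 2, 2, 1] on {0,…,340}.
sign(π) = (−1)^{n − #cycles} = (−1)^{341−39} = (−1)^302 = +1.

+1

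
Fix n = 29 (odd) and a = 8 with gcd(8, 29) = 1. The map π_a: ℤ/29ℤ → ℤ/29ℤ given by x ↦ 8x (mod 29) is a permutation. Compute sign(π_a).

Trace 14: π^k(14) = [14, 25, 26, 5, 11, 1, 8] for k=0..6.
Cycle type of π: 28 + 1; total 2 cycles.
2 cycles on 29: each ℓ→(−1)^(ℓ−1), product (−1)^27 = -1.
Zolotarev: (8|29) = -1, matching the cycle-count sign.

-1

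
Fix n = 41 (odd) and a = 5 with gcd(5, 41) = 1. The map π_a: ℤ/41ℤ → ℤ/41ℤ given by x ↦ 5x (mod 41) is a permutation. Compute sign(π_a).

Trace 1: π^k(1) = [1, 5, 25, 2, 10, 9, 4] for k=0..6.
Decompose π into cycles: lengths [20, 20, 1] (3 cycles, including the fixed point 0).
n − c = 41 − 3 = 38; sign = (−1)^38 = +1.

+1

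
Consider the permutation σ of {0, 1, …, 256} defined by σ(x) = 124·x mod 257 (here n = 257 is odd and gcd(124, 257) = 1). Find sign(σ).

Trace 59: π^k(59) = [59, 120, 231, 117, 116, 249, 36] for k=0..6.
3 cycles of lengths [128, 128, 1].
n − c = 257 − 3 = 254; sign = (−1)^254 = +1.
(124|257)_J = +1 (Zolotarev's lemma cross-check).

+1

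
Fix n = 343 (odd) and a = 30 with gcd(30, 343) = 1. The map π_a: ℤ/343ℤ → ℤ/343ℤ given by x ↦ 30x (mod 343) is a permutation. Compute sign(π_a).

Orbit of 148 under x↦30x: [148, 324, 116, 50, 128, 67, 295]… (length divides ord_343(30)).
31 cycles of lengths [21, 21, 21, 21, 21, 21, 21, 21, 21, 21, 21, 21, 21, 21, 3, 3, 3, 3, 3, 3, 3, 3, 3, 3, 3, 3, 3, 3, 3, 3, 1].
Σ(ℓ_i−1) = 343−31 = 312; sign = (−1)^312 = +1.
Via Zolotarev, sign(π_{30}) = (30|343) = +1.

+1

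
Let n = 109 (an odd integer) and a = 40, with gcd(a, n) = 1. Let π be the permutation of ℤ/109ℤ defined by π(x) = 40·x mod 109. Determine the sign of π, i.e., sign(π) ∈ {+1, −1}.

-1

Trace 49: π^k(49) = [49, 107, 29, 70, 75, 57, 100] for k=0..6.
π_40 has 2 disjoint cycles with lengths [108, 1] on {0,…,108}.
109 − 2 = 107 transpositions; sign(π) = (−1)^107 = -1.
Zolotarev: (40|109) = -1, matching the cycle-count sign.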